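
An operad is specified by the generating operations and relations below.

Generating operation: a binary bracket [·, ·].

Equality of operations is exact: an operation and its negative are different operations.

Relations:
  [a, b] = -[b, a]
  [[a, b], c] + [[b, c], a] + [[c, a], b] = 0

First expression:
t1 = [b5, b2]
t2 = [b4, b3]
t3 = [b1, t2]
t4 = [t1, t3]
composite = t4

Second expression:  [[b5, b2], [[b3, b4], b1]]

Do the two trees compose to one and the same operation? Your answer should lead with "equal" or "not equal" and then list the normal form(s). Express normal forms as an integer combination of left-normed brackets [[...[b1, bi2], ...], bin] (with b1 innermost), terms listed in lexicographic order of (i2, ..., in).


equal; both compose to -[[[[b1, b3], b4], b2], b5] + [[[[b1, b3], b4], b5], b2] + [[[[b1, b4], b3], b2], b5] - [[[[b1, b4], b3], b5], b2]

The first expression reduces to -[[[[b1, b3], b4], b2], b5] + [[[[b1, b3], b4], b5], b2] + [[[[b1, b4], b3], b2], b5] - [[[[b1, b4], b3], b5], b2]
The second expression reduces to -[[[[b1, b3], b4], b2], b5] + [[[[b1, b3], b4], b5], b2] + [[[[b1, b4], b3], b2], b5] - [[[[b1, b4], b3], b5], b2]
Both agree, so they are equal.


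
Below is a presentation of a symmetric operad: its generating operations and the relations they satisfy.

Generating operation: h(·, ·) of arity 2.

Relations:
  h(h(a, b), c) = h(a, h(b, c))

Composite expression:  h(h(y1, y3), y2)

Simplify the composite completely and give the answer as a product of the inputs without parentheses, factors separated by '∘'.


y1 ∘ y3 ∘ y2

Under associativity of h, the answer is the y's in reading order.
h(y1, y3) collapses to y1 ∘ y3
h(h(y1, y3), y2) collapses to y1 ∘ y3 ∘ y2


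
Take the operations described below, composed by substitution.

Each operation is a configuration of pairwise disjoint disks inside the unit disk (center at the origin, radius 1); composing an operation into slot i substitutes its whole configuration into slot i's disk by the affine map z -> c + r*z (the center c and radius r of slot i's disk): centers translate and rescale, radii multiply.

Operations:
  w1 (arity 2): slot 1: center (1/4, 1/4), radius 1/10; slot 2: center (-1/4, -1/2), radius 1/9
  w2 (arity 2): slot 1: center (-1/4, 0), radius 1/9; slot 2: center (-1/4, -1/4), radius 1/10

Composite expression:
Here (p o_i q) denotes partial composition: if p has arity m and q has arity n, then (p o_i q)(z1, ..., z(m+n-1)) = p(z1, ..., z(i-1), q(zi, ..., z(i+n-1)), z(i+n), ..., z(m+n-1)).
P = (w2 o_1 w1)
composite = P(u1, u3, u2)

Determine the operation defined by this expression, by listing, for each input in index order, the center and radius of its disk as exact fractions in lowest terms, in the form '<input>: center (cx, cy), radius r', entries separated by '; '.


u1: center (-2/9, 1/36), radius 1/90; u2: center (-1/4, -1/4), radius 1/10; u3: center (-5/18, -1/18), radius 1/81

Follow each u-input down from w2: c' goes to c + r*c', radius to r*r'.
tracing u1 down its 2-map path: center (-2/9, 1/36), radius 1/90
tracing u3 down its 2-map path: center (-5/18, -1/18), radius 1/81
tracing u2 down its 1-map path: center (-1/4, -1/4), radius 1/10


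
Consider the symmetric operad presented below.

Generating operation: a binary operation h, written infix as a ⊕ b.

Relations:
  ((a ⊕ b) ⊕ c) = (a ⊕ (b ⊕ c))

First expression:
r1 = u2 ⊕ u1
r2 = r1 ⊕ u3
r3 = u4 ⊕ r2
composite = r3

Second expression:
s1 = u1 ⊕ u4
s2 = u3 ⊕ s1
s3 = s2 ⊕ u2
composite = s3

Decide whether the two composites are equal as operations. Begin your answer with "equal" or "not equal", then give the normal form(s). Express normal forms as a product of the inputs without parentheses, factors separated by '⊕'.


The first composite normalizes to u4 ⊕ u2 ⊕ u1 ⊕ u3
The second composite normalizes to u3 ⊕ u1 ⊕ u4 ⊕ u2
Different reductions; not equal.

not equal; first: u4 ⊕ u2 ⊕ u1 ⊕ u3; second: u3 ⊕ u1 ⊕ u4 ⊕ u2


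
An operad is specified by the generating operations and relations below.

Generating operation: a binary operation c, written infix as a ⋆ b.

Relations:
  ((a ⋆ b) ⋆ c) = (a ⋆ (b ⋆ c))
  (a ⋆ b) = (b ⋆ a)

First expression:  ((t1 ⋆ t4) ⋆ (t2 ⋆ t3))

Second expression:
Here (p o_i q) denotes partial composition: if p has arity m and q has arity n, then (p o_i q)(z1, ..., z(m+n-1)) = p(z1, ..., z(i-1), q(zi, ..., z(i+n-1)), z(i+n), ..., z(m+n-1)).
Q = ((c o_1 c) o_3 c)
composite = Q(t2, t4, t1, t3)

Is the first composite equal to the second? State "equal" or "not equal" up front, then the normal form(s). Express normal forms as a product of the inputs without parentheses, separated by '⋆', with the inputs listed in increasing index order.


equal — both sides give t1 ⋆ t2 ⋆ t3 ⋆ t4

In normal form, the first expression is t1 ⋆ t2 ⋆ t3 ⋆ t4
In normal form, the second expression is t1 ⋆ t2 ⋆ t3 ⋆ t4
One common form — equal.


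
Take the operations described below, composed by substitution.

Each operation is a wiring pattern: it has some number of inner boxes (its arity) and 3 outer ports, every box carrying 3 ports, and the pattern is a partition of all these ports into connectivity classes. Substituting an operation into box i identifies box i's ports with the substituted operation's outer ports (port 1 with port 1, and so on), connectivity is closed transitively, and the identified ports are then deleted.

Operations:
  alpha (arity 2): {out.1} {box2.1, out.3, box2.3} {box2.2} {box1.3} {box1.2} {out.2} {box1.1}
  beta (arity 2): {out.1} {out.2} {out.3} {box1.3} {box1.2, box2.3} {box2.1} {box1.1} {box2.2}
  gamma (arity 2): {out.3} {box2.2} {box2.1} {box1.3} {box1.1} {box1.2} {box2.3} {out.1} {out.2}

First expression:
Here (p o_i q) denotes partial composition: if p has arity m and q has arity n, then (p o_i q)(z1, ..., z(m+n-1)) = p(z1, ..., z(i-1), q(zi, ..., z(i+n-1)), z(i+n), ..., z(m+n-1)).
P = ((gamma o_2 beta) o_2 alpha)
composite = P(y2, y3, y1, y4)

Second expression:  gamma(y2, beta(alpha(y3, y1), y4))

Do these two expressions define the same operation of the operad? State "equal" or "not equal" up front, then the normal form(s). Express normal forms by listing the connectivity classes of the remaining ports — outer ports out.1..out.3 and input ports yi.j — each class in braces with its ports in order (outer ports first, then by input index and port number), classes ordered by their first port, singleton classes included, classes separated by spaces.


equal; both compose to {out.1} {out.2} {out.3} {y1.1, y1.3} {y1.2} {y2.1} {y2.2} {y2.3} {y3.1} {y3.2} {y3.3} {y4.1} {y4.2} {y4.3}

Normal form of the first expression: {out.1} {out.2} {out.3} {y1.1, y1.3} {y1.2} {y2.1} {y2.2} {y2.3} {y3.1} {y3.2} {y3.3} {y4.1} {y4.2} {y4.3}
Normal form of the second expression: {out.1} {out.2} {out.3} {y1.1, y1.3} {y1.2} {y2.1} {y2.2} {y2.3} {y3.1} {y3.2} {y3.3} {y4.1} {y4.2} {y4.3}
The normal forms match — equal.


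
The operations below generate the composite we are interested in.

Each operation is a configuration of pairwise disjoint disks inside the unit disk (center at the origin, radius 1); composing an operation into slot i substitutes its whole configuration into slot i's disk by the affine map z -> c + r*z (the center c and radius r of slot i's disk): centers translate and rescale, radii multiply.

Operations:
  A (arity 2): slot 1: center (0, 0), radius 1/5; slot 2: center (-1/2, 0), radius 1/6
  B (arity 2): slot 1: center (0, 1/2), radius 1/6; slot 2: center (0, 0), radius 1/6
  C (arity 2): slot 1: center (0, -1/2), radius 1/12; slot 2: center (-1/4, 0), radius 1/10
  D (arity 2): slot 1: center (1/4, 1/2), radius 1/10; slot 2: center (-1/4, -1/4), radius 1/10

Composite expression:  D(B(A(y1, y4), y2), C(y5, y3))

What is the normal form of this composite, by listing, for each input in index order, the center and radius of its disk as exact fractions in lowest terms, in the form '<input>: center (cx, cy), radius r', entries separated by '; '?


y1: center (1/4, 11/20), radius 1/300; y2: center (1/4, 1/2), radius 1/60; y3: center (-11/40, -1/4), radius 1/100; y4: center (29/120, 11/20), radius 1/360; y5: center (-1/4, -3/10), radius 1/120


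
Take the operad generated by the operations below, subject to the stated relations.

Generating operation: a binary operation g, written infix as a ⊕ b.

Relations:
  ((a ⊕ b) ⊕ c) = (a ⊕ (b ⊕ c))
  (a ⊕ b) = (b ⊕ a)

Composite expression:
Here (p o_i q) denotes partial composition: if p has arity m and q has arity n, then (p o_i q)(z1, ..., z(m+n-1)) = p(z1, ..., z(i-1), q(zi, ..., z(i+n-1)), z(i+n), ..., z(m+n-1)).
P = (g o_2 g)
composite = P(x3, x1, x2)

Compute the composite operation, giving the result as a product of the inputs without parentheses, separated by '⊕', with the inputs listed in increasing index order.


x1 ⊕ x2 ⊕ x3

Reordering under g is free, so list the x-inputs canonically.
(x1 ⊕ x2) reduces to x1 ⊕ x2
(x3 ⊕ (x1 ⊕ x2)) reduces to x3 ⊕ x1 ⊕ x2
rearranged into index order: x1 ⊕ x2 ⊕ x3


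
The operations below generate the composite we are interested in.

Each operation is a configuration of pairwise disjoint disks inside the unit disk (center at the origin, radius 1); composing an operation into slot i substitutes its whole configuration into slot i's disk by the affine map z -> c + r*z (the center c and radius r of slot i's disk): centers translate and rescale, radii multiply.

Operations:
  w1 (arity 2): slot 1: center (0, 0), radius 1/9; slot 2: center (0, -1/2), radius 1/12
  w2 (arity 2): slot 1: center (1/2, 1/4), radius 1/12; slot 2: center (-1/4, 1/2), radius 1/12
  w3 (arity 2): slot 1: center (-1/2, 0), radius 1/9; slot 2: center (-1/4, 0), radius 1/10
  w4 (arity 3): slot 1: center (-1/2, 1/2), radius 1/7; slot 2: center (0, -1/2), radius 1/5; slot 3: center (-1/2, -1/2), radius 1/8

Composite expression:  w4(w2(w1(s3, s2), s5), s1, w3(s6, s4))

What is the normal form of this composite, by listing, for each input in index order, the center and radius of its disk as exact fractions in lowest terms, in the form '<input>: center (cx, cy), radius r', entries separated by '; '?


s1: center (0, -1/2), radius 1/5; s2: center (-3/7, 89/168), radius 1/1008; s3: center (-3/7, 15/28), radius 1/756; s4: center (-17/32, -1/2), radius 1/80; s5: center (-15/28, 4/7), radius 1/84; s6: center (-9/16, -1/2), radius 1/72


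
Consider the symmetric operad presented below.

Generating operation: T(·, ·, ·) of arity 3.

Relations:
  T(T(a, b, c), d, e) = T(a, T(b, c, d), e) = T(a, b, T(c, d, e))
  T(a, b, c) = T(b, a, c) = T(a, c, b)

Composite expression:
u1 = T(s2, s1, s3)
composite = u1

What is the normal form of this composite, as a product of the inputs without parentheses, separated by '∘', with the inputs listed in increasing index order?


s1 ∘ s2 ∘ s3

With T associative and commutative, the s-input set is all that matters.
T(s2, s1, s3) spells out as s2 ∘ s1 ∘ s3
commutativity sorts the factors: s1 ∘ s2 ∘ s3


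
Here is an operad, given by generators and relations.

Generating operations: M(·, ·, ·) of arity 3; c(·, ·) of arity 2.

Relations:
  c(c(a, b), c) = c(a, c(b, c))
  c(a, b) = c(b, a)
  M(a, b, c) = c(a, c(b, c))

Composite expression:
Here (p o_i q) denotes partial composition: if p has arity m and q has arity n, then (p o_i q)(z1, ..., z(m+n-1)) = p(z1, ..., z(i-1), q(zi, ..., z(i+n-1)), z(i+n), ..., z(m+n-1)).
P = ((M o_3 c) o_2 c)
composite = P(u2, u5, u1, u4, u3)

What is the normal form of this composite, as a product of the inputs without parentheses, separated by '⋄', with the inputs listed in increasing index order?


u1 ⋄ u2 ⋄ u3 ⋄ u4 ⋄ u5

With M associative and commutative, the u-input set is all that matters.
c(u5, u1) collapses to u5 ⋄ u1
c(u4, u3) collapses to u4 ⋄ u3
M(u2, c(u5, u1), c(u4, u3)) collapses to u2 ⋄ u5 ⋄ u1 ⋄ u4 ⋄ u3
commutativity sorts the factors: u1 ⋄ u2 ⋄ u3 ⋄ u4 ⋄ u5


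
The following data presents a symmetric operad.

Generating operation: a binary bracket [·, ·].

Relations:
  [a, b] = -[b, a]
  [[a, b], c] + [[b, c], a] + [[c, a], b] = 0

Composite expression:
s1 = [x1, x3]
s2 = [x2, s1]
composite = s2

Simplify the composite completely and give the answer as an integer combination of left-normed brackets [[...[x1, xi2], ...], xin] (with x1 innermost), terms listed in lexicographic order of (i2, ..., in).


-[[x1, x3], x2]

Antisymmetry and Jacobi reduce to x1-anchored left-normed brackets.
Composite bracket: [x2, [x1, x3]]
Under [a, b] = ab - ba we get 4 signed associative words (2^2 = 4).
Keep just the words that open with x1:
  from x1x3x2, sign -1: term -[[x1, x3], x2]


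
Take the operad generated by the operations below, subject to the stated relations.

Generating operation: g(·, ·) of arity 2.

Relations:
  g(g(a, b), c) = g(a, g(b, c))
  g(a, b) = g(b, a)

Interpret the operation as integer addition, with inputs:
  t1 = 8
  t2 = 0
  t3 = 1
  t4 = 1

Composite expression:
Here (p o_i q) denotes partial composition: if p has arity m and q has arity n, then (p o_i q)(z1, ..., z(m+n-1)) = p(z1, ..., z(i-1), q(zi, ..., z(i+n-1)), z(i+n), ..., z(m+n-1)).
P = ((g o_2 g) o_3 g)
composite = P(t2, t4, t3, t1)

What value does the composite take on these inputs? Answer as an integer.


g(t3, t1) = 9
g(t4, g(t3, t1)) = 10
g(t2, g(t4, g(t3, t1))) = 10

10


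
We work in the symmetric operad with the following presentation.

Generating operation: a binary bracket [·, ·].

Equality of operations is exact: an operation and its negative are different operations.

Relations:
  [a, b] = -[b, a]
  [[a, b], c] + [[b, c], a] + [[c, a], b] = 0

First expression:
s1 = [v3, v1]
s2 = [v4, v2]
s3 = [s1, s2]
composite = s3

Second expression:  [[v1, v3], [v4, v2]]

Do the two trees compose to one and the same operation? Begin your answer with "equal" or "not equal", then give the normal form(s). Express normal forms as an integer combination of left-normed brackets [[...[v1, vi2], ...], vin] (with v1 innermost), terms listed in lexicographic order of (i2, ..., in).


not equal — first [[[v1, v3], v2], v4] - [[[v1, v3], v4], v2], second -[[[v1, v3], v2], v4] + [[[v1, v3], v4], v2]

The first composite normalizes to [[[v1, v3], v2], v4] - [[[v1, v3], v4], v2]
The second composite normalizes to -[[[v1, v3], v2], v4] + [[[v1, v3], v4], v2]
Different reductions; not equal.


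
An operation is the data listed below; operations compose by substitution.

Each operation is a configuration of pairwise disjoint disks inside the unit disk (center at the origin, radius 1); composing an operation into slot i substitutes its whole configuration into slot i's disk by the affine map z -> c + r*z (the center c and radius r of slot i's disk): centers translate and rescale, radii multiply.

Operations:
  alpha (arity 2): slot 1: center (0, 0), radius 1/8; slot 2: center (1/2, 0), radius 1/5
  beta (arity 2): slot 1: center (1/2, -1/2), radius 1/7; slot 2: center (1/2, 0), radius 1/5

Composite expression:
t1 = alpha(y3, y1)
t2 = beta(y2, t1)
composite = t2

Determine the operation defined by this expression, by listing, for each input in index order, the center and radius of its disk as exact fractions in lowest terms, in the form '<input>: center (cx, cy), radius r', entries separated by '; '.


Each y-disk chains the slot maps above it in beta; radii multiply.
input y2: composing its 1 substitution step yields center (1/2, -1/2), radius 1/7
input y3: composing its 2 substitution steps yields center (1/2, 0), radius 1/40
input y1: composing its 2 substitution steps yields center (3/5, 0), radius 1/25

y1: center (3/5, 0), radius 1/25; y2: center (1/2, -1/2), radius 1/7; y3: center (1/2, 0), radius 1/40


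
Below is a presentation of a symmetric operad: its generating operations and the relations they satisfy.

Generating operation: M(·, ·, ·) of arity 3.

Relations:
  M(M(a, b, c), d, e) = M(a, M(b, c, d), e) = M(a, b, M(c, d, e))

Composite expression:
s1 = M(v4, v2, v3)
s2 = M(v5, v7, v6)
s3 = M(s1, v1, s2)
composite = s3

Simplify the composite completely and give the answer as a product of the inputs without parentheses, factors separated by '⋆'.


v4 ⋆ v2 ⋆ v3 ⋆ v1 ⋆ v5 ⋆ v7 ⋆ v6

Every regrouping of M is equal, so read the v-inputs in written order.
M(v4, v2, v3) spells out as v4 ⋆ v2 ⋆ v3
M(v5, v7, v6) spells out as v5 ⋆ v7 ⋆ v6
M(M(v4, v2, v3), v1, M(v5, v7, v6)) spells out as v4 ⋆ v2 ⋆ v3 ⋆ v1 ⋆ v5 ⋆ v7 ⋆ v6


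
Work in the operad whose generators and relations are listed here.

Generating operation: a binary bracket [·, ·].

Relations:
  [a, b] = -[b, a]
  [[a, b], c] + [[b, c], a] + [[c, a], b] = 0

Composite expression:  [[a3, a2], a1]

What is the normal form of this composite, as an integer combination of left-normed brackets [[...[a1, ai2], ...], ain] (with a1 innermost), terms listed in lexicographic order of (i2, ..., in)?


Skip Jacobi rewriting: expand, keep a1-initial words, read off terms.
Composite bracket: [[a3, a2], a1]
Expanding via [a, b] = ab - ba: 4 signed words (2^2 = 4).
Coefficients come from the a1-initial words:
  a1a2a3 appears with sign +1, giving the term +[[a1, a2], a3]
  a1a3a2 appears with sign -1, giving the term -[[a1, a3], a2]

[[a1, a2], a3] - [[a1, a3], a2]


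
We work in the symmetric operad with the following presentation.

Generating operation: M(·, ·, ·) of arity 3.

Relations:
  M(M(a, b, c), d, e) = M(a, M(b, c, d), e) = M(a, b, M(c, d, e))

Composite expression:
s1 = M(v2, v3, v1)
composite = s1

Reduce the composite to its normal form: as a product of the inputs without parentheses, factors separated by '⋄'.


v2 ⋄ v3 ⋄ v1

Key point: M is associative — brackets drop, the v-order remains.
M(v2, v3, v1) linearizes to v2 ⋄ v3 ⋄ v1


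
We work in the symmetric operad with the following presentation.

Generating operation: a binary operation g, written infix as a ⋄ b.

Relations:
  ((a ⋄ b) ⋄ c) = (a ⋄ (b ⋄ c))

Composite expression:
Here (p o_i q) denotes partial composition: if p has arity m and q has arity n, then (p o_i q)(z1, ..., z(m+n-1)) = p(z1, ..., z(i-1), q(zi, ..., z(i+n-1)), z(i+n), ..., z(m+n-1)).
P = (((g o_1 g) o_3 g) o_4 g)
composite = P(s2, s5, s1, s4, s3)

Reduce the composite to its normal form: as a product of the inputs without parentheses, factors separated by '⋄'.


Key point: g is associative — brackets drop, the s-order remains.
(s2 ⋄ s5) collapses to s2 ⋄ s5
(s4 ⋄ s3) collapses to s4 ⋄ s3
(s1 ⋄ (s4 ⋄ s3)) collapses to s1 ⋄ s4 ⋄ s3
((s2 ⋄ s5) ⋄ (s1 ⋄ (s4 ⋄ s3))) collapses to s2 ⋄ s5 ⋄ s1 ⋄ s4 ⋄ s3

s2 ⋄ s5 ⋄ s1 ⋄ s4 ⋄ s3


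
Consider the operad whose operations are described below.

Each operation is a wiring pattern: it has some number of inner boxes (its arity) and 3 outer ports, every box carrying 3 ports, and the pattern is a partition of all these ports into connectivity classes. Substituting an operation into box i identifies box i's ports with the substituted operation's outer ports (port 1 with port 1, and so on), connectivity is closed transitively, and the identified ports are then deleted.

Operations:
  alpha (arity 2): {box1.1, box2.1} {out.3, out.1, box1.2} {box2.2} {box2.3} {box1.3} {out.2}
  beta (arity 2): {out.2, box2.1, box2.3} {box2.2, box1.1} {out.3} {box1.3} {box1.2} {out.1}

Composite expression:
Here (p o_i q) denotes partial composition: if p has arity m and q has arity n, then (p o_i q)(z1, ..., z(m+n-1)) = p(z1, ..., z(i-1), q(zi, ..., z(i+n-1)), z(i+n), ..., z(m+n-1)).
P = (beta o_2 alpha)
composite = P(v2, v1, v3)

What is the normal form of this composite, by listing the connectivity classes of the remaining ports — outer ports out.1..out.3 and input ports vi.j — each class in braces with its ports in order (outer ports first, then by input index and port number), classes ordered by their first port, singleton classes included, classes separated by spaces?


{out.1} {out.2, v1.2} {out.3} {v1.1, v3.1} {v1.3} {v2.1} {v2.2} {v2.3} {v3.2} {v3.3}

Two ports join when wires chain via beta-identified ports.
composing alpha on (v1, v3), with out.j its own outer ports: {out.1, out.3, v1.2} {out.2} {v1.1, v3.1} {v1.3} {v3.2} {v3.3}
composing beta on (v2, v1, v3), with out.j its own outer ports: {out.1} {out.2, v1.2} {out.3} {v1.1, v3.1} {v1.3} {v2.1} {v2.2} {v2.3} {v3.2} {v3.3}


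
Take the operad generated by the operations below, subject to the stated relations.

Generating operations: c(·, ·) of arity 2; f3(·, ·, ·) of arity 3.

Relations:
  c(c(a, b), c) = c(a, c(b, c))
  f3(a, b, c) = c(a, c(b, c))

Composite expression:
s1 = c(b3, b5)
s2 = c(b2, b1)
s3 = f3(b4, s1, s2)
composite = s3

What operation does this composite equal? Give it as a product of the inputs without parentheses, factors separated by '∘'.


b4 ∘ b3 ∘ b5 ∘ b2 ∘ b1

Under associativity of f3, the answer is the b's in reading order.
c(b3, b5) spells out as b3 ∘ b5
c(b2, b1) spells out as b2 ∘ b1
f3(b4, c(b3, b5), c(b2, b1)) spells out as b4 ∘ b3 ∘ b5 ∘ b2 ∘ b1


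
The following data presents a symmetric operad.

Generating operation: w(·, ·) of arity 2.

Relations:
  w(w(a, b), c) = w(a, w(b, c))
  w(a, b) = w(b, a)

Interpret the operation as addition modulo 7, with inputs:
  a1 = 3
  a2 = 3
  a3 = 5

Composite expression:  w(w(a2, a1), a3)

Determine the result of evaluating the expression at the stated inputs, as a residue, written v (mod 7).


4 (mod 7)

w(a2, a1) = 6
w(w(a2, a1), a3) = 4


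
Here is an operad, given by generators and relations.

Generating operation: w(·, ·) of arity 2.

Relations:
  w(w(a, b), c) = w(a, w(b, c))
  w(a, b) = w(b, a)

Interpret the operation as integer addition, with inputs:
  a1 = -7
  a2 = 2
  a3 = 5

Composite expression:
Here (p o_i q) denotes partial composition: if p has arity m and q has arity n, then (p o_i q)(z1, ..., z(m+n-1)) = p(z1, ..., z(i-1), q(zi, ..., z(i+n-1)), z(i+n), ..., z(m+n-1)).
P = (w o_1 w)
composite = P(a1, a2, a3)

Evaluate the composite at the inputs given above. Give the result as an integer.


w(a1, a2) = -5
w(w(a1, a2), a3) = 0

0


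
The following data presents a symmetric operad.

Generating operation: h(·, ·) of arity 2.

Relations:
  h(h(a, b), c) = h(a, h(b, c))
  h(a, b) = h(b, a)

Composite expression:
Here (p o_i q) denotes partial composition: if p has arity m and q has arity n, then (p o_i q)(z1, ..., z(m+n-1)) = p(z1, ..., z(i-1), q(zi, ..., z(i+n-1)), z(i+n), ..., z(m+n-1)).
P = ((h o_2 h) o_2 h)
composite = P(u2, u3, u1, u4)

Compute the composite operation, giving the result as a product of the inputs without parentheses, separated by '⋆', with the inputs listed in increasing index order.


u1 ⋆ u2 ⋆ u3 ⋆ u4

Both nesting and order wash out for h; what remains is which u's occur.
h(u3, u1) unparenthesizes to u3 ⋆ u1
h(h(u3, u1), u4) unparenthesizes to u3 ⋆ u1 ⋆ u4
h(u2, h(h(u3, u1), u4)) unparenthesizes to u2 ⋆ u3 ⋆ u1 ⋆ u4
the factors in increasing index order: u1 ⋆ u2 ⋆ u3 ⋆ u4


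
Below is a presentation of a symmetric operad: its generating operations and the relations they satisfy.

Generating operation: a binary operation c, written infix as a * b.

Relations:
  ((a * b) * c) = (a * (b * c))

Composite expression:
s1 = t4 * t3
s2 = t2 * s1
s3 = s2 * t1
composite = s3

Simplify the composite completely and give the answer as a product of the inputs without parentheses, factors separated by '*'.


The c-tree's shape is irrelevant; the t-reading-order decides.
(t4 * t3) collapses to t4 * t3
(t2 * (t4 * t3)) collapses to t2 * t4 * t3
((t2 * (t4 * t3)) * t1) collapses to t2 * t4 * t3 * t1

t2 * t4 * t3 * t1


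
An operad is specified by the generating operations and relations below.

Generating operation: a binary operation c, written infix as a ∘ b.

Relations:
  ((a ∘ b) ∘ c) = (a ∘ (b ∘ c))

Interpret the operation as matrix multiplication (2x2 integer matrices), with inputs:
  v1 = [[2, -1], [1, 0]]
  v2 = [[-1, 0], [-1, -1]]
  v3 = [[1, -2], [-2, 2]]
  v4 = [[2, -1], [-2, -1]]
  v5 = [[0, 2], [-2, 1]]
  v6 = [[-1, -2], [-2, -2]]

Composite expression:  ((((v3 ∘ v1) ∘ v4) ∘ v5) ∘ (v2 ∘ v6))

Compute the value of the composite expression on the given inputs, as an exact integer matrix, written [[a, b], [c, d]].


(v3 ∘ v1) = [[0, -1], [-2, 2]]
((v3 ∘ v1) ∘ v4) = [[2, 1], [-8, 0]]
(((v3 ∘ v1) ∘ v4) ∘ v5) = [[-2, 5], [0, -16]]
(v2 ∘ v6) = [[1, 2], [3, 4]]
((((v3 ∘ v1) ∘ v4) ∘ v5) ∘ (v2 ∘ v6)) = [[13, 16], [-48, -64]]

[[13, 16], [-48, -64]]


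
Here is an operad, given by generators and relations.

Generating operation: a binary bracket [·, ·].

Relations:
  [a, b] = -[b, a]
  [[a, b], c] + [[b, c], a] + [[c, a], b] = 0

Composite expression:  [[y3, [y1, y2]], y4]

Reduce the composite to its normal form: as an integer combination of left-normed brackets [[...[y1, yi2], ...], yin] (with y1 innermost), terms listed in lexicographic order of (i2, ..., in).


-[[[y1, y2], y3], y4]


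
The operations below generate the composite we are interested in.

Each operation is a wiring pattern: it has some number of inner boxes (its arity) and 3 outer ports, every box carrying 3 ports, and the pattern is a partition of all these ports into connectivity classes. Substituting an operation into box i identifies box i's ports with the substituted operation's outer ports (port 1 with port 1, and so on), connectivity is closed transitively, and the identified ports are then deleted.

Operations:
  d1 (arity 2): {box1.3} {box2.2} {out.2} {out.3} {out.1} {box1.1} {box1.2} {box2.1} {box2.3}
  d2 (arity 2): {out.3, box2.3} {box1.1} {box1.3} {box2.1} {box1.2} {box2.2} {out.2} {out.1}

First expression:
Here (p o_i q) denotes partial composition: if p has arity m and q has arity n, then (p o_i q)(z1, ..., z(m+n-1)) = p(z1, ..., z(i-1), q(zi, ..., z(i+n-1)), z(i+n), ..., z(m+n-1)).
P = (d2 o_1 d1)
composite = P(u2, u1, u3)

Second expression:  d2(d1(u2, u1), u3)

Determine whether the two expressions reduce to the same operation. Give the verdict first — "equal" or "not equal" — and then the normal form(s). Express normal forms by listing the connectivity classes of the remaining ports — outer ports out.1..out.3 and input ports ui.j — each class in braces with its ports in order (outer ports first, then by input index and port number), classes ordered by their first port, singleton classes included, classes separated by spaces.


The first expression reduces to {out.1} {out.2} {out.3, u3.3} {u1.1} {u1.2} {u1.3} {u2.1} {u2.2} {u2.3} {u3.1} {u3.2}
The second expression reduces to {out.1} {out.2} {out.3, u3.3} {u1.1} {u1.2} {u1.3} {u2.1} {u2.2} {u2.3} {u3.1} {u3.2}
Both agree, so they are equal.

equal: each reduces to {out.1} {out.2} {out.3, u3.3} {u1.1} {u1.2} {u1.3} {u2.1} {u2.2} {u2.3} {u3.1} {u3.2}


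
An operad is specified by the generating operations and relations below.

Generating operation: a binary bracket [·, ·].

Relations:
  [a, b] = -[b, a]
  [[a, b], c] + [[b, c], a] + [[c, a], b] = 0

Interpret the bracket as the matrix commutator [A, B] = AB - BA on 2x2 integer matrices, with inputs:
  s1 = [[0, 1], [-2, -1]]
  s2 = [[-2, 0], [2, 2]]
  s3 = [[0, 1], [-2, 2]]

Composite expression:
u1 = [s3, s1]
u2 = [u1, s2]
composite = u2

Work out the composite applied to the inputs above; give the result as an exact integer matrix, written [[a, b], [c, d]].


[[-6, -12], [24, 6]]

[s3, s1] = [[0, -3], [-6, 0]]
[[s3, s1], s2] = [[-6, -12], [24, 6]]


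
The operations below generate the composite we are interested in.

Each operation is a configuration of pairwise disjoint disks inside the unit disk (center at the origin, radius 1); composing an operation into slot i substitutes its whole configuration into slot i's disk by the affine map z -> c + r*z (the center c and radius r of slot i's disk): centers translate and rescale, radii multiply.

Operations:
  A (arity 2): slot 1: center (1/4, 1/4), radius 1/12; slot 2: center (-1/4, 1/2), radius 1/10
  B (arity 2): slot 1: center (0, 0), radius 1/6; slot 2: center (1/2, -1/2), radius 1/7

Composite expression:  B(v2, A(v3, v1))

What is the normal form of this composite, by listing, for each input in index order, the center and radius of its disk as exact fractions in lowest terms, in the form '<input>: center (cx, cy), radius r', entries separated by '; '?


v1: center (13/28, -3/7), radius 1/70; v2: center (0, 0), radius 1/6; v3: center (15/28, -13/28), radius 1/84


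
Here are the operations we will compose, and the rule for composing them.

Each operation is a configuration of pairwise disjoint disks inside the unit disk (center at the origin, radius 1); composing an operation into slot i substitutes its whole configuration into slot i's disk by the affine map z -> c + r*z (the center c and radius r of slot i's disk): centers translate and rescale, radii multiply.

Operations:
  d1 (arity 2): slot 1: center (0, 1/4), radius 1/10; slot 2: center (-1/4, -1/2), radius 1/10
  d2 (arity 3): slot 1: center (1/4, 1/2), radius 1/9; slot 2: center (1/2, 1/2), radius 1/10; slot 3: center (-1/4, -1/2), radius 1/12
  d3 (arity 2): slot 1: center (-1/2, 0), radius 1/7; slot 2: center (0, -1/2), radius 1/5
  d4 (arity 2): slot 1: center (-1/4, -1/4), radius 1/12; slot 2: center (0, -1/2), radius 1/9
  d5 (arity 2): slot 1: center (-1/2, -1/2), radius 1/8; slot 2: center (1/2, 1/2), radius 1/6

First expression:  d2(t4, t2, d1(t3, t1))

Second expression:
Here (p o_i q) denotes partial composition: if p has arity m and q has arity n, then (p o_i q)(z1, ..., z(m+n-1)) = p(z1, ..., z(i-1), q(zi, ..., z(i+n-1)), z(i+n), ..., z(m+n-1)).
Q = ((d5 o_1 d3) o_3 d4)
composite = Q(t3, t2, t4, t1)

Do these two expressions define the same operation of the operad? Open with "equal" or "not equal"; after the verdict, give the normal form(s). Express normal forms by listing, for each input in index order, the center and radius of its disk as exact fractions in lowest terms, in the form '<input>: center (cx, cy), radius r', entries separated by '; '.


not equal; first: t1: center (-13/48, -13/24), radius 1/120; t2: center (1/2, 1/2), radius 1/10; t3: center (-1/4, -23/48), radius 1/120; t4: center (1/4, 1/2), radius 1/9; second: t1: center (1/2, 5/12), radius 1/54; t2: center (-1/2, -9/16), radius 1/40; t3: center (-9/16, -1/2), radius 1/56; t4: center (11/24, 11/24), radius 1/72


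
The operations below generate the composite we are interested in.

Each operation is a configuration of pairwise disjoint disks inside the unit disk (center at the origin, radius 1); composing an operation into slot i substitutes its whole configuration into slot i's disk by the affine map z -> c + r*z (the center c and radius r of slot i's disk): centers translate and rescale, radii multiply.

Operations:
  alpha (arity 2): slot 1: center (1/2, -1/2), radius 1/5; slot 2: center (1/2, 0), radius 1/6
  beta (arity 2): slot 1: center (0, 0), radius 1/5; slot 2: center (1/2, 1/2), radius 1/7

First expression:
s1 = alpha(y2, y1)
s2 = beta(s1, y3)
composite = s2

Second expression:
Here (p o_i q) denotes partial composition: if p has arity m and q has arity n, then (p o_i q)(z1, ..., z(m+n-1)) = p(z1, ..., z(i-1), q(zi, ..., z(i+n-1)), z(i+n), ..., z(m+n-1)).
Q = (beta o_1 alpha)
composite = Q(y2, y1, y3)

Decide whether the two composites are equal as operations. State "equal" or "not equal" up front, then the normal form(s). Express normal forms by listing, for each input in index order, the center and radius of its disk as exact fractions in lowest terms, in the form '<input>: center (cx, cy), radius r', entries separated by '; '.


equal; both compose to y1: center (1/10, 0), radius 1/30; y2: center (1/10, -1/10), radius 1/25; y3: center (1/2, 1/2), radius 1/7

The first expression reduces to y1: center (1/10, 0), radius 1/30; y2: center (1/10, -1/10), radius 1/25; y3: center (1/2, 1/2), radius 1/7
The second expression reduces to y1: center (1/10, 0), radius 1/30; y2: center (1/10, -1/10), radius 1/25; y3: center (1/2, 1/2), radius 1/7
Both agree, so they are equal.


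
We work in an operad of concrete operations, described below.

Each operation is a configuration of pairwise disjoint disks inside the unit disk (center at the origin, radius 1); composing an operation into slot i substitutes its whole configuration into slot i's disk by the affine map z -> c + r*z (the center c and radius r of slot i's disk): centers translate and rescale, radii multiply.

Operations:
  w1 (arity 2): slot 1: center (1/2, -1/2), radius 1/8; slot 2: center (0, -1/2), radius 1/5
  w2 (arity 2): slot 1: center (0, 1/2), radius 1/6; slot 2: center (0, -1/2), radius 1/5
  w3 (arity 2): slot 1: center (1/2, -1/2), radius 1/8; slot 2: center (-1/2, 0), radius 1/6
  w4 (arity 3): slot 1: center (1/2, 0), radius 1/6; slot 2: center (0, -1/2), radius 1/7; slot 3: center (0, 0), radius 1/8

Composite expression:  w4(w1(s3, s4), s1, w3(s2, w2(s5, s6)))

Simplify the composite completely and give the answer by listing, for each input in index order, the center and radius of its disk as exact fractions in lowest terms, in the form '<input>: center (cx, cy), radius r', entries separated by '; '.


s1: center (0, -1/2), radius 1/7; s2: center (1/16, -1/16), radius 1/64; s3: center (7/12, -1/12), radius 1/48; s4: center (1/2, -1/12), radius 1/30; s5: center (-1/16, 1/96), radius 1/288; s6: center (-1/16, -1/96), radius 1/240

Only the slot chain above each s matters under w4; compose those maps.
input s3: composing its 2 substitution steps yields center (7/12, -1/12), radius 1/48
input s4: composing its 2 substitution steps yields center (1/2, -1/12), radius 1/30
input s1: composing its 1 substitution step yields center (0, -1/2), radius 1/7
input s2: composing its 2 substitution steps yields center (1/16, -1/16), radius 1/64
input s5: composing its 3 substitution steps yields center (-1/16, 1/96), radius 1/288
input s6: composing its 3 substitution steps yields center (-1/16, -1/96), radius 1/240


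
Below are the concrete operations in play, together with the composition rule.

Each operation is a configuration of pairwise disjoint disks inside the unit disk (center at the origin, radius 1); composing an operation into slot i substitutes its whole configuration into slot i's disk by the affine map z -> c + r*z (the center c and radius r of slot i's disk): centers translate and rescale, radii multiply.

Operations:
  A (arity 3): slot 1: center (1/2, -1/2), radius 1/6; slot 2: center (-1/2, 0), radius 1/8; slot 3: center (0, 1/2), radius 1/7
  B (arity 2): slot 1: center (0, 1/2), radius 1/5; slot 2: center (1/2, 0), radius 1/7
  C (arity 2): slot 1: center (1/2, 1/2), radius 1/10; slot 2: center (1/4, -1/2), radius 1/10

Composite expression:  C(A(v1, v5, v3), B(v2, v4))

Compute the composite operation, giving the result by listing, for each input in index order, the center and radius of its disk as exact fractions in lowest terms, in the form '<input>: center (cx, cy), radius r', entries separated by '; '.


v1: center (11/20, 9/20), radius 1/60; v2: center (1/4, -9/20), radius 1/50; v3: center (1/2, 11/20), radius 1/70; v4: center (3/10, -1/2), radius 1/70; v5: center (9/20, 1/2), radius 1/80

Below C, radii multiply path by path; the v-disk centers shift.
tracing v1 down its 2-map path: center (11/20, 9/20), radius 1/60
tracing v5 down its 2-map path: center (9/20, 1/2), radius 1/80
tracing v3 down its 2-map path: center (1/2, 11/20), radius 1/70
tracing v2 down its 2-map path: center (1/4, -9/20), radius 1/50
tracing v4 down its 2-map path: center (3/10, -1/2), radius 1/70


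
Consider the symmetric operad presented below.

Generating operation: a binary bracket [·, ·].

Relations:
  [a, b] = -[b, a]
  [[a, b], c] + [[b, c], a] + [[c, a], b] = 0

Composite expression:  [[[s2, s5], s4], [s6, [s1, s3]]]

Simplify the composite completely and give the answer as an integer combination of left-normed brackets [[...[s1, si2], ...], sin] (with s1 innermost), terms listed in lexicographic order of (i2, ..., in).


Expand each bracket as ab - ba; the s1-initial words give the coefficients.
Composite bracket: [[[s2, s5], s4], [s6, [s1, s3]]]
Applying ab - ba throughout gives 32 signed words (2^5 = 32).
Coefficients come from the s1-initial words:
  word s1s3s6s2s5s4 has sign +1, contributing +[[[[[s1, s3], s6], s2], s5], s4]
  word s1s3s6s4s2s5 has sign -1, contributing -[[[[[s1, s3], s6], s4], s2], s5]
  word s1s3s6s4s5s2 has sign +1, contributing +[[[[[s1, s3], s6], s4], s5], s2]
  word s1s3s6s5s2s4 has sign -1, contributing -[[[[[s1, s3], s6], s5], s2], s4]

[[[[[s1, s3], s6], s2], s5], s4] - [[[[[s1, s3], s6], s4], s2], s5] + [[[[[s1, s3], s6], s4], s5], s2] - [[[[[s1, s3], s6], s5], s2], s4]


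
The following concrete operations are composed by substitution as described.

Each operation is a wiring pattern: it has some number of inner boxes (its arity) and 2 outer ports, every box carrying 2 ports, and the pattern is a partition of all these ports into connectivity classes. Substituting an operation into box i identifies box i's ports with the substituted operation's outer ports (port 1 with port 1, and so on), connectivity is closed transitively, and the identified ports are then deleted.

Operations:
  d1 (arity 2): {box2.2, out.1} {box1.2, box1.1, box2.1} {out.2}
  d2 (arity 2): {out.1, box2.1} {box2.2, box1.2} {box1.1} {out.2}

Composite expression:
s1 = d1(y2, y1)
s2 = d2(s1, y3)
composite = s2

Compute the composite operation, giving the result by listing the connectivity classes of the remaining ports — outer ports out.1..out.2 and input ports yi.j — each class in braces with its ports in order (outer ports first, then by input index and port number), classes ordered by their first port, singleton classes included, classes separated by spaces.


{out.1, y3.1} {out.2} {y1.1, y2.1, y2.2} {y1.2} {y3.2}

Connectivity passes through glued d2-boundaries; trace each wire chain.
stage d1: inputs (y2, y1), connectivity {out.1, y1.2} {out.2} {y1.1, y2.1, y2.2}, out.j its boundary
stage d2: inputs (y2, y1, y3), connectivity {out.1, y3.1} {out.2} {y1.1, y2.1, y2.2} {y1.2} {y3.2}, out.j its boundary


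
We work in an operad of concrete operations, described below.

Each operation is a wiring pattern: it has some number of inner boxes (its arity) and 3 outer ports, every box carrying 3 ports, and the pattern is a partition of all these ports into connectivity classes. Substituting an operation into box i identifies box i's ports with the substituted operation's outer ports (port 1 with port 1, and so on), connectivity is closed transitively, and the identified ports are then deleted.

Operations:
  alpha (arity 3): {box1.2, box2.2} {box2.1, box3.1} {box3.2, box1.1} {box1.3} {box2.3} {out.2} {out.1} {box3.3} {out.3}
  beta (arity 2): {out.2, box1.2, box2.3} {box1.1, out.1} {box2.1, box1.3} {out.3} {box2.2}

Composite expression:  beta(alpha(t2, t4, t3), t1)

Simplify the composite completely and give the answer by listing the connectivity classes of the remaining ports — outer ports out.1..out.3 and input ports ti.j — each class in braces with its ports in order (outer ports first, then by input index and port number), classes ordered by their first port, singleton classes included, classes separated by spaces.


Treat the ports identified at beta as solder joints: merge, then drop.
the subtree at alpha composes to {out.1} {out.2} {out.3} {t2.1, t3.2} {t2.2, t4.2} {t2.3} {t3.1, t4.1} {t3.3} {t4.3} on (t2, t4, t3); out.j = own outer ports
the subtree at beta composes to {out.1} {out.2, t1.3} {out.3} {t1.1} {t1.2} {t2.1, t3.2} {t2.2, t4.2} {t2.3} {t3.1, t4.1} {t3.3} {t4.3} on (t2, t4, t3, t1); out.j = own outer ports

{out.1} {out.2, t1.3} {out.3} {t1.1} {t1.2} {t2.1, t3.2} {t2.2, t4.2} {t2.3} {t3.1, t4.1} {t3.3} {t4.3}


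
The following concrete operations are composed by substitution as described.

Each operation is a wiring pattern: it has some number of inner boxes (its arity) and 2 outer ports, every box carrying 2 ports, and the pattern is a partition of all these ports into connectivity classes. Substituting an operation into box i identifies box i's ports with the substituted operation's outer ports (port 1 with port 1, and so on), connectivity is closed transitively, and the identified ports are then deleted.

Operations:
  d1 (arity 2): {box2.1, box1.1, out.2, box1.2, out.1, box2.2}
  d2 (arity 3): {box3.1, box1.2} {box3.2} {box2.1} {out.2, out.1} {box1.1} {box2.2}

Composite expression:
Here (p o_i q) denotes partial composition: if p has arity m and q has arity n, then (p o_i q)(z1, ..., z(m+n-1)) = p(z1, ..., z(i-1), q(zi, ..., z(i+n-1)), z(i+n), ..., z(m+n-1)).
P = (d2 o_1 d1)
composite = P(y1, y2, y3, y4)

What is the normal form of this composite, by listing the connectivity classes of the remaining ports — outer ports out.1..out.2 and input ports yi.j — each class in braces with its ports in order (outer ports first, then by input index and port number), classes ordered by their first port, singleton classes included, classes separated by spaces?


After gluing at d2, chains via deleted ports link the y-ports.
stage d1: inputs (y1, y2), connectivity {out.1, out.2, y1.1, y1.2, y2.1, y2.2}, out.j its boundary
stage d2: inputs (y1, y2, y3, y4), connectivity {out.1, out.2} {y1.1, y1.2, y2.1, y2.2, y4.1} {y3.1} {y3.2} {y4.2}, out.j its boundary

{out.1, out.2} {y1.1, y1.2, y2.1, y2.2, y4.1} {y3.1} {y3.2} {y4.2}
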